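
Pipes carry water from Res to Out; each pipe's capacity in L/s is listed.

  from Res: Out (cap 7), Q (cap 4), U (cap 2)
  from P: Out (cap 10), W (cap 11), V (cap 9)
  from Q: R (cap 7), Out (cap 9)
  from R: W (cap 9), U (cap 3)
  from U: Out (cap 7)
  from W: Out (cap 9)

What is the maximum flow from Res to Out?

Augment Res→Out: bottleneck 7, flow now 7.
Augment Res→Q→Out: bottleneck 4, flow now 11.
Augment Res→U→Out: bottleneck 2, flow now 13.
No augmenting path remains; maximum flow = 13.
In the residual graph, reachable from Res: {Res}.
Min-cut edges: Res→Q (4), Res→U (2), Res→Out (7); capacity 4 + 2 + 7 = 13.
This cut is saturated, so no flow can exceed 13.

13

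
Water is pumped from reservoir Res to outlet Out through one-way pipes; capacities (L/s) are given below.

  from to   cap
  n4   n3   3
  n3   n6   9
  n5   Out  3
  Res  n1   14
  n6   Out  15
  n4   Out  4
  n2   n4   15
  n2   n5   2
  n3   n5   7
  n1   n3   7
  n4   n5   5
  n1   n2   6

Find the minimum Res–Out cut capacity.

Augment Res→n1→n2→n4→Out: bottleneck 4, flow now 4.
Augment Res→n1→n2→n5→Out: bottleneck 2, flow now 6.
Augment Res→n1→n3→n5→Out: bottleneck 1, flow now 7.
Augment Res→n1→n3→n6→Out: bottleneck 6, flow now 13.
No augmenting path remains; maximum flow = 13.
By max-flow min-cut, the minimum cut capacity equals the max flow.
In the residual graph, reachable from Res: {Res, n1}.
Min-cut edges: n1→n2 (6), n1→n3 (7); capacity 6 + 7 = 13.

13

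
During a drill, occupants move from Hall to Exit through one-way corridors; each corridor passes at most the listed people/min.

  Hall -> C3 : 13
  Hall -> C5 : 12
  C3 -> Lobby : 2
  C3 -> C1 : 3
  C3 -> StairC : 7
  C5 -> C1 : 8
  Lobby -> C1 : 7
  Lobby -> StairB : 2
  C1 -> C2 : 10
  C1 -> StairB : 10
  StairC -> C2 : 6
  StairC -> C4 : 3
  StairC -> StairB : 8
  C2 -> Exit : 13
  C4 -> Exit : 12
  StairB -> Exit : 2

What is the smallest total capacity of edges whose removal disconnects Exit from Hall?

18

Augment Hall→C3→Lobby→StairB→Exit: bottleneck 2, flow now 2.
Augment Hall→C3→C1→C2→Exit: bottleneck 3, flow now 5.
Augment Hall→C3→StairC→C2→Exit: bottleneck 6, flow now 11.
Augment Hall→C3→StairC→C4→Exit: bottleneck 1, flow now 12.
Augment Hall→C5→C1→C2→Exit: bottleneck 4, flow now 16.
Augment Hall→C5→C1→C2→StairC→C4→Exit: bottleneck 2, flow now 18. (uses reverse residual edge)
No augmenting path remains; maximum flow = 18.
By max-flow min-cut, the minimum cut capacity equals the max flow.
In the residual graph, reachable from Hall: {Hall, C3, C5, Lobby, C1, StairC, C2, StairB}.
Min-cut edges: StairC→C4 (3), C2→Exit (13), StairB→Exit (2); capacity 3 + 13 + 2 = 18.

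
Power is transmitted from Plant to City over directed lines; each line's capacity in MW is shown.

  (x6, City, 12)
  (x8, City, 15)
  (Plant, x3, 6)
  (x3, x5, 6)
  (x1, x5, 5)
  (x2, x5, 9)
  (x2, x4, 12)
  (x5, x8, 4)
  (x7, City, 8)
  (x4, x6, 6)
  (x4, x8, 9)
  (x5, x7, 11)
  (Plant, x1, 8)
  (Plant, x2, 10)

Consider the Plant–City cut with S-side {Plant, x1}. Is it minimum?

Yes — it is a minimum cut (capacity 21).

Given cut capacity: 10 + 6 + 5 = 21.
Augment Plant→x1→x5→x7→City: bottleneck 5, flow now 5.
Augment Plant→x2→x4→x6→City: bottleneck 6, flow now 11.
Augment Plant→x2→x4→x8→City: bottleneck 4, flow now 15.
Augment Plant→x3→x5→x7→City: bottleneck 3, flow now 18.
Augment Plant→x3→x5→x8→City: bottleneck 3, flow now 21.
No augmenting path remains; maximum flow = 21.
Cut capacity 21 equals the max flow, so it is a minimum cut.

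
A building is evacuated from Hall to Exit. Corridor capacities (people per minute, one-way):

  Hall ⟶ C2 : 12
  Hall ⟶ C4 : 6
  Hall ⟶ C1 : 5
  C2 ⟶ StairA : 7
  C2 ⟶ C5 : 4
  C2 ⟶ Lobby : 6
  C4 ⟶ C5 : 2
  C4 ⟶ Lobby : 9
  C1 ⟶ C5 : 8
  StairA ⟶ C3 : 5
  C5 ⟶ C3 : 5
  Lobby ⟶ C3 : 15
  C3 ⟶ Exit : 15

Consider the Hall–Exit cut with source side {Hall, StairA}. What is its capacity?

Edges leaving {Hall, StairA}: Hall→C2 (12), Hall→C4 (6), Hall→C1 (5), StairA→C3 (5).
Cut capacity = 12 + 6 + 5 + 5 = 28.

28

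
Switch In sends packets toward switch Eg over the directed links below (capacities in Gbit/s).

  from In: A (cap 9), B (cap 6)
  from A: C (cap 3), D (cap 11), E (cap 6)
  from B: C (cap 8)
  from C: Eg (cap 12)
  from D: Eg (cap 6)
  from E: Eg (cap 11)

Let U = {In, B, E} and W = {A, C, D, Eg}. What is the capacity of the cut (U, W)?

28

Edges leaving {In, B, E}: In→A (9), B→C (8), E→Eg (11).
Cut capacity = 9 + 8 + 11 = 28.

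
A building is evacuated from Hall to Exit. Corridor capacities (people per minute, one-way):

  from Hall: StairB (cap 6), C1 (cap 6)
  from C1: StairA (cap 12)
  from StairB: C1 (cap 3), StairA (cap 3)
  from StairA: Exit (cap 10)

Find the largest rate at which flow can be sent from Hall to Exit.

10

Augment Hall→C1→StairA→Exit: bottleneck 6, flow now 6.
Augment Hall→StairB→StairA→Exit: bottleneck 3, flow now 9.
Augment Hall→StairB→C1→StairA→Exit: bottleneck 1, flow now 10.
No augmenting path remains; maximum flow = 10.
In the residual graph, reachable from Hall: {Hall, C1, StairB, StairA}.
Min-cut edges: StairA→Exit (10); capacity 10 = 10.
This cut is saturated, so no flow can exceed 10.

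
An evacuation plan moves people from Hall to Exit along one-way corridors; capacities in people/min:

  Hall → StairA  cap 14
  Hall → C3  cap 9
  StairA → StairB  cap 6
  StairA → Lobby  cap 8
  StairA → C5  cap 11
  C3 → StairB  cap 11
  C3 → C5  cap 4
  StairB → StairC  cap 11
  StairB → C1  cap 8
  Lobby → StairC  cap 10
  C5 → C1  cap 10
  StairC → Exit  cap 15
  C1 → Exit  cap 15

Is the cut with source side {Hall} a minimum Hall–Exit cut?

Yes — it is a minimum cut (capacity 23).

Given cut capacity: 14 + 9 = 23.
Augment Hall→StairA→StairB→StairC→Exit: bottleneck 6, flow now 6.
Augment Hall→StairA→Lobby→StairC→Exit: bottleneck 8, flow now 14.
Augment Hall→C3→StairB→StairC→Exit: bottleneck 1, flow now 15.
Augment Hall→C3→StairB→C1→Exit: bottleneck 8, flow now 23.
No augmenting path remains; maximum flow = 23.
Cut capacity 23 equals the max flow, so it is a minimum cut.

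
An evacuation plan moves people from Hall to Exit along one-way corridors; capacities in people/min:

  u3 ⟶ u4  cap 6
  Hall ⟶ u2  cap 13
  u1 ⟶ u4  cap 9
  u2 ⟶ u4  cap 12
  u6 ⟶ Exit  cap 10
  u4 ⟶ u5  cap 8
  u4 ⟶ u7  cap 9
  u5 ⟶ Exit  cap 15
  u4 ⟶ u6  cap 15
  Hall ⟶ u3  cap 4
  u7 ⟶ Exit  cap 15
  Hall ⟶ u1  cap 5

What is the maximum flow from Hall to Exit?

21

Augment Hall→u1→u4→u5→Exit: bottleneck 5, flow now 5.
Augment Hall→u2→u4→u5→Exit: bottleneck 3, flow now 8.
Augment Hall→u2→u4→u6→Exit: bottleneck 9, flow now 17.
Augment Hall→u3→u4→u6→Exit: bottleneck 1, flow now 18.
Augment Hall→u3→u4→u7→Exit: bottleneck 3, flow now 21.
No augmenting path remains; maximum flow = 21.
In the residual graph, reachable from Hall: {Hall, u2}.
Min-cut edges: Hall→u1 (5), Hall→u3 (4), u2→u4 (12); capacity 5 + 4 + 12 = 21.
This cut is saturated, so no flow can exceed 21.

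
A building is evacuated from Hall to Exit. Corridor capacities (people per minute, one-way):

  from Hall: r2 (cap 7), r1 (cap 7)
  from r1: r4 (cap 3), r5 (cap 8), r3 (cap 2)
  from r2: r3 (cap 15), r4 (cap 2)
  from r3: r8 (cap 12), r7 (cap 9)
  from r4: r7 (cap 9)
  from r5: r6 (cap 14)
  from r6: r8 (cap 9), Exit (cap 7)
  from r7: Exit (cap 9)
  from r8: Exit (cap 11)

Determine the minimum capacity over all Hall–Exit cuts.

14

Augment Hall→r1→r3→r7→Exit: bottleneck 2, flow now 2.
Augment Hall→r1→r4→r7→Exit: bottleneck 3, flow now 5.
Augment Hall→r1→r5→r6→Exit: bottleneck 2, flow now 7.
Augment Hall→r2→r3→r7→Exit: bottleneck 4, flow now 11.
Augment Hall→r2→r3→r8→Exit: bottleneck 3, flow now 14.
No augmenting path remains; maximum flow = 14.
By max-flow min-cut, the minimum cut capacity equals the max flow.
In the residual graph, reachable from Hall: {Hall}.
Min-cut edges: Hall→r1 (7), Hall→r2 (7); capacity 7 + 7 = 14.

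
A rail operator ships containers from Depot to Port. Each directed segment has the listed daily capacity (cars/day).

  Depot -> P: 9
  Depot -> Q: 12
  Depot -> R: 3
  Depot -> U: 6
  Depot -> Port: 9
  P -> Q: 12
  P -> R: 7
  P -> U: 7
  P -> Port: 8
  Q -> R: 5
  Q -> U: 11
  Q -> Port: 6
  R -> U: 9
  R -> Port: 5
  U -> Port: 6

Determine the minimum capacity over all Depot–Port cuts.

Augment Depot→Port: bottleneck 9, flow now 9.
Augment Depot→P→Port: bottleneck 8, flow now 17.
Augment Depot→Q→Port: bottleneck 6, flow now 23.
Augment Depot→R→Port: bottleneck 3, flow now 26.
Augment Depot→U→Port: bottleneck 6, flow now 32.
Augment Depot→P→R→Port: bottleneck 1, flow now 33.
Augment Depot→Q→R→Port: bottleneck 1, flow now 34.
No augmenting path remains; maximum flow = 34.
By max-flow min-cut, the minimum cut capacity equals the max flow.
In the residual graph, reachable from Depot: {Depot, P, Q, R, U}.
Min-cut edges: Depot→Port (9), P→Port (8), Q→Port (6), R→Port (5), U→Port (6); capacity 9 + 8 + 6 + 5 + 6 = 34.

34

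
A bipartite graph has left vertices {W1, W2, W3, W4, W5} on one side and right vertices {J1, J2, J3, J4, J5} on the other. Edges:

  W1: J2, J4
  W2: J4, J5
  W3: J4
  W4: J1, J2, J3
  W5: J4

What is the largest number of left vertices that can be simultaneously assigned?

4

Unit-capacity flow: source→left, listed edges, right→sink; max matching = max flow.
Augmenting path W1→J2 (+1); matched 1.
Augmenting path W2→J4 (+1); matched 2.
Augmenting path W4→J1 (+1); matched 3.
Augmenting path W3→J4→W2→J5 (+1); matched 4.
No augmenting path remains; maximum matching = 4.
König certificate: {W1, W2, W4, J4} is a vertex cover of size 4 (every listed pair touches it), so no matching can be larger.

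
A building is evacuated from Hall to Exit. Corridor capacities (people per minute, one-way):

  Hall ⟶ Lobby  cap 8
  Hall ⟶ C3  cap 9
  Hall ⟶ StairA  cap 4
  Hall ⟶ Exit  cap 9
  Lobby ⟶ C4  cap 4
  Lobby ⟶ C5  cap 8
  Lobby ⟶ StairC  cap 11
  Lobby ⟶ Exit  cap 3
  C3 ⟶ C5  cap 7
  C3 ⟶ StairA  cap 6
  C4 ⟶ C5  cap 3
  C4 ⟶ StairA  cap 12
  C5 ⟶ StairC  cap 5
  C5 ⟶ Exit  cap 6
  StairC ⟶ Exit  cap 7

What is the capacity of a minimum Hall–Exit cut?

Augment Hall→Exit: bottleneck 9, flow now 9.
Augment Hall→Lobby→Exit: bottleneck 3, flow now 12.
Augment Hall→Lobby→C5→Exit: bottleneck 5, flow now 17.
Augment Hall→C3→C5→Exit: bottleneck 1, flow now 18.
Augment Hall→C3→C5→StairC→Exit: bottleneck 5, flow now 23.
Augment Hall→C3→C5→Lobby→StairC→Exit: bottleneck 1, flow now 24. (uses reverse residual edge)
No augmenting path remains; maximum flow = 24.
By max-flow min-cut, the minimum cut capacity equals the max flow.
In the residual graph, reachable from Hall: {Hall, C3, StairA}.
Min-cut edges: Hall→Lobby (8), Hall→Exit (9), C3→C5 (7); capacity 8 + 9 + 7 = 24.

24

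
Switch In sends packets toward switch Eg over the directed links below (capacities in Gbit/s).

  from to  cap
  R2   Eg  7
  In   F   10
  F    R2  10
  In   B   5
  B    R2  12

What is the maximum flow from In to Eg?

7

Augment In→B→R2→Eg: bottleneck 5, flow now 5.
Augment In→F→R2→Eg: bottleneck 2, flow now 7.
No augmenting path remains; maximum flow = 7.
In the residual graph, reachable from In: {In, B, F, R2}.
Min-cut edges: R2→Eg (7); capacity 7 = 7.
This cut is saturated, so no flow can exceed 7.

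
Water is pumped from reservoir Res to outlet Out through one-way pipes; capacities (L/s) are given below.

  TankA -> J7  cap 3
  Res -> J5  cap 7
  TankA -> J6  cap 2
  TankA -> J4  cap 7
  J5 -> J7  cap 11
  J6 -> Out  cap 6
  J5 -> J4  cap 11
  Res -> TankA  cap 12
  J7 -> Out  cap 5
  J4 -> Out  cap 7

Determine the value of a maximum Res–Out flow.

14

Augment Res→J5→J7→Out: bottleneck 5, flow now 5.
Augment Res→J5→J4→Out: bottleneck 2, flow now 7.
Augment Res→TankA→J6→Out: bottleneck 2, flow now 9.
Augment Res→TankA→J4→Out: bottleneck 5, flow now 14.
No augmenting path remains; maximum flow = 14.
In the residual graph, reachable from Res: {Res, J5, TankA, J7, J4}.
Min-cut edges: TankA→J6 (2), J7→Out (5), J4→Out (7); capacity 2 + 5 + 7 = 14.
This cut is saturated, so no flow can exceed 14.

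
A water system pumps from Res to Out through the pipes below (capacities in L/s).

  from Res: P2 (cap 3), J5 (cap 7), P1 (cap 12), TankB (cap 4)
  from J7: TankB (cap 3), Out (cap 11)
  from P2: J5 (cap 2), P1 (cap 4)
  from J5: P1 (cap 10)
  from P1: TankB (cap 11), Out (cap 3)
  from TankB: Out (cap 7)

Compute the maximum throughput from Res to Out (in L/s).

Augment Res→P1→Out: bottleneck 3, flow now 3.
Augment Res→TankB→Out: bottleneck 4, flow now 7.
Augment Res→P1→TankB→Out: bottleneck 3, flow now 10.
No augmenting path remains; maximum flow = 10.
In the residual graph, reachable from Res: {Res, P2, J5, P1, TankB}.
Min-cut edges: P1→Out (3), TankB→Out (7); capacity 3 + 7 = 10.
This cut is saturated, so no flow can exceed 10.

10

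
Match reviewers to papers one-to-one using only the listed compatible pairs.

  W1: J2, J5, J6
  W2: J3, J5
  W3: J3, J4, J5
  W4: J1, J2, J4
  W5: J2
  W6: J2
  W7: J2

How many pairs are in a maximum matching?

Unit-capacity flow: source→left, listed edges, right→sink; max matching = max flow.
Augmenting path W1→J2 (+1); matched 1.
Augmenting path W2→J3 (+1); matched 2.
Augmenting path W3→J4 (+1); matched 3.
Augmenting path W4→J1 (+1); matched 4.
Augmenting path W5→J2→W1→J5 (+1); matched 5.
No augmenting path remains; maximum matching = 5.
König certificate: {W1, W2, W3, W4, J2} is a vertex cover of size 5 (every listed pair touches it), so no matching can be larger.

5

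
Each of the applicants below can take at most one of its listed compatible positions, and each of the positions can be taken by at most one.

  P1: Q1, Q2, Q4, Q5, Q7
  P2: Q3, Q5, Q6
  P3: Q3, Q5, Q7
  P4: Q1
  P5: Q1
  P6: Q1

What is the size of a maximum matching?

4

Unit-capacity flow: source→left, listed edges, right→sink; max matching = max flow.
Augmenting path P1→Q1 (+1); matched 1.
Augmenting path P2→Q3 (+1); matched 2.
Augmenting path P3→Q5 (+1); matched 3.
Augmenting path P4→Q1→P1→Q2 (+1); matched 4.
No augmenting path remains; maximum matching = 4.
König certificate: {P1, P2, P3, Q1} is a vertex cover of size 4 (every listed pair touches it), so no matching can be larger.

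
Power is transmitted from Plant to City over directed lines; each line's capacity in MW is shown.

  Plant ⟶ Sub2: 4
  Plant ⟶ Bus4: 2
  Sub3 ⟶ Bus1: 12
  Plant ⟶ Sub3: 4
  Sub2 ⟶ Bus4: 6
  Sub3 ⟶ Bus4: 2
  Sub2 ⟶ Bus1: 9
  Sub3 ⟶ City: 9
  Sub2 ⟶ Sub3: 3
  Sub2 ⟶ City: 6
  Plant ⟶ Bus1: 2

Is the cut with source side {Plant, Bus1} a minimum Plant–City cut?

Given cut capacity: 4 + 4 + 2 = 10.
Augment Plant→Sub2→City: bottleneck 4, flow now 4.
Augment Plant→Sub3→City: bottleneck 4, flow now 8.
No augmenting path remains; maximum flow = 8.
In the residual graph, reachable from Plant: {Plant, Bus1, Bus4}.
Min-cut edges: Plant→Sub2 (4), Plant→Sub3 (4); capacity 4 + 4 = 8.
Cut capacity 10 exceeds the max flow 8, so it is not minimum.

No — its capacity is 10, but the minimum cut has capacity 8.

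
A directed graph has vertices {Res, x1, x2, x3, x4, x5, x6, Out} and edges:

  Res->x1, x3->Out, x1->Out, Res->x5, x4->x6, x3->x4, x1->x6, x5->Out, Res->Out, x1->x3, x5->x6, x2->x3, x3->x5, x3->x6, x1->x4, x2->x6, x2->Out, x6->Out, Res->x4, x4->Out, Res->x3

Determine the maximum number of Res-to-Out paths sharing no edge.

Assign every edge capacity 1; by Menger, the answer equals the max flow.
Path Res→Out (+1); total 1.
Path Res→x1→Out (+1); total 2.
Path Res→x3→Out (+1); total 3.
Path Res→x4→Out (+1); total 4.
Path Res→x5→Out (+1); total 5.
No residual Res→Out path; max flow = 5.
Certifying cut of size 5: {Res→Out, Res→x1, Res→x3, Res→x4, Res→x5}.

5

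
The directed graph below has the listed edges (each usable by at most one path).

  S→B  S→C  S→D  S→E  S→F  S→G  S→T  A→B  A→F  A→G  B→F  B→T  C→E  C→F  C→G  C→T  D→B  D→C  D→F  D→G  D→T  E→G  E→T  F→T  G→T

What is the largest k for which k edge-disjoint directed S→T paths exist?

Assign every edge capacity 1; by Menger, the answer equals the max flow.
Path S→T (+1); total 1.
Path S→B→T (+1); total 2.
Path S→C→T (+1); total 3.
Path S→D→T (+1); total 4.
Path S→E→T (+1); total 5.
Path S→F→T (+1); total 6.
Path S→G→T (+1); total 7.
No residual S→T path; max flow = 7.
Certifying cut of size 7: {S→B, S→C, S→D, S→E, S→F, S→G, S→T}.

7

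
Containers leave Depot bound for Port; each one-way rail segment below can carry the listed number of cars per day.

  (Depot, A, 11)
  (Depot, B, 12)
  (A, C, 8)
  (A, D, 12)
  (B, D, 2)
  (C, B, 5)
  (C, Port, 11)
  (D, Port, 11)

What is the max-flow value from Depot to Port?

Augment Depot→A→C→Port: bottleneck 8, flow now 8.
Augment Depot→A→D→Port: bottleneck 3, flow now 11.
Augment Depot→B→D→Port: bottleneck 2, flow now 13.
No augmenting path remains; maximum flow = 13.
In the residual graph, reachable from Depot: {Depot, B}.
Min-cut edges: Depot→A (11), B→D (2); capacity 11 + 2 = 13.
This cut is saturated, so no flow can exceed 13.

13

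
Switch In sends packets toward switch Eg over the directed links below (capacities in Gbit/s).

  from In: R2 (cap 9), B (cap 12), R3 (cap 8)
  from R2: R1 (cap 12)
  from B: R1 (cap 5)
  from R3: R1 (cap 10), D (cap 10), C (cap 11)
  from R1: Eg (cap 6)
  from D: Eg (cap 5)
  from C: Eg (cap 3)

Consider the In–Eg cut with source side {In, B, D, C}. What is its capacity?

30

Edges leaving {In, B, D, C}: In→R2 (9), In→R3 (8), B→R1 (5), D→Eg (5), C→Eg (3).
Cut capacity = 9 + 8 + 5 + 5 + 3 = 30.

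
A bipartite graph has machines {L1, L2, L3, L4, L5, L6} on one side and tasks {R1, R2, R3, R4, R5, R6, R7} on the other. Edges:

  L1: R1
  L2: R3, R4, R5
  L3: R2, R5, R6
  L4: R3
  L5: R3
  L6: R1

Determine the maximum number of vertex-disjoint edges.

4

Unit-capacity flow: source→left, listed edges, right→sink; max matching = max flow.
Augmenting path L1→R1 (+1); matched 1.
Augmenting path L2→R3 (+1); matched 2.
Augmenting path L3→R2 (+1); matched 3.
Augmenting path L4→R3→L2→R4 (+1); matched 4.
No augmenting path remains; maximum matching = 4.
König certificate: {L2, L3, R1, R3} is a vertex cover of size 4 (every listed pair touches it), so no matching can be larger.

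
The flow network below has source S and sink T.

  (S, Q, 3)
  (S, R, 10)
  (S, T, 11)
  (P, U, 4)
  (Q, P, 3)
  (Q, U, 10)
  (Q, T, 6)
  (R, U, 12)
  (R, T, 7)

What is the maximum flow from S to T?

Augment S→T: bottleneck 11, flow now 11.
Augment S→Q→T: bottleneck 3, flow now 14.
Augment S→R→T: bottleneck 7, flow now 21.
No augmenting path remains; maximum flow = 21.
In the residual graph, reachable from S: {S, R, U}.
Min-cut edges: S→Q (3), S→T (11), R→T (7); capacity 3 + 11 + 7 = 21.
This cut is saturated, so no flow can exceed 21.

21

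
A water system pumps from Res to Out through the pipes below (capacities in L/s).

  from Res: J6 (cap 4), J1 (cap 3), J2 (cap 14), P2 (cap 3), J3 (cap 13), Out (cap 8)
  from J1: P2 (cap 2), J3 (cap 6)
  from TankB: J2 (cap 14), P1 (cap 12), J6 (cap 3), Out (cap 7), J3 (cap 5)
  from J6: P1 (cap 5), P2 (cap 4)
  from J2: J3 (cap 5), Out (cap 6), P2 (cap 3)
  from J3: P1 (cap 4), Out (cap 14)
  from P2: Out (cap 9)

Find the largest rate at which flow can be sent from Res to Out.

Augment Res→Out: bottleneck 8, flow now 8.
Augment Res→J2→Out: bottleneck 6, flow now 14.
Augment Res→J3→Out: bottleneck 13, flow now 27.
Augment Res→P2→Out: bottleneck 3, flow now 30.
Augment Res→J1→J3→Out: bottleneck 1, flow now 31.
Augment Res→J1→P2→Out: bottleneck 2, flow now 33.
Augment Res→J6→P2→Out: bottleneck 4, flow now 37.
No augmenting path remains; maximum flow = 37.
In the residual graph, reachable from Res: {Res, J1, J6, J2, J3, P1, P2}.
Min-cut edges: Res→Out (8), J2→Out (6), J3→Out (14), P2→Out (9); capacity 8 + 6 + 14 + 9 = 37.
This cut is saturated, so no flow can exceed 37.

37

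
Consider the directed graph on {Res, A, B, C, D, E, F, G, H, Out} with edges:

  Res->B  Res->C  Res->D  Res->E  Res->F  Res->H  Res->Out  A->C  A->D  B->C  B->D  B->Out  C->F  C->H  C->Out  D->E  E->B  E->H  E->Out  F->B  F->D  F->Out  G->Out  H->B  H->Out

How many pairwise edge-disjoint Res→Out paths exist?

Assign every edge capacity 1; by Menger, the answer equals the max flow.
Path Res→Out (+1); total 1.
Path Res→B→Out (+1); total 2.
Path Res→C→Out (+1); total 3.
Path Res→E→Out (+1); total 4.
Path Res→F→Out (+1); total 5.
Path Res→H→Out (+1); total 6.
No residual Res→Out path; max flow = 6.
Certifying cut of size 6: {B→Out, C→Out, E→Out, F→Out, H→Out, Res→Out}.

6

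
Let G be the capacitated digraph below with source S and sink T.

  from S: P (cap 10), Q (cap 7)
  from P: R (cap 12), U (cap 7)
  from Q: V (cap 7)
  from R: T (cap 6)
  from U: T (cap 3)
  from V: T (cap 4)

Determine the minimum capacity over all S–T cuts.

13

Augment S→P→R→T: bottleneck 6, flow now 6.
Augment S→P→U→T: bottleneck 3, flow now 9.
Augment S→Q→V→T: bottleneck 4, flow now 13.
No augmenting path remains; maximum flow = 13.
By max-flow min-cut, the minimum cut capacity equals the max flow.
In the residual graph, reachable from S: {S, P, Q, R, U, V}.
Min-cut edges: R→T (6), U→T (3), V→T (4); capacity 6 + 3 + 4 = 13.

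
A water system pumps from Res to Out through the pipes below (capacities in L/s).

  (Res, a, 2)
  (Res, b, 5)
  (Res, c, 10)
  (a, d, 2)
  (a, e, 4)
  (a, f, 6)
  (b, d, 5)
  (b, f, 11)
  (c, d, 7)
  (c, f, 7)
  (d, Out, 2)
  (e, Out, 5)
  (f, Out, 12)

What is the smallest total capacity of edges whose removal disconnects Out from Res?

16

Augment Res→a→d→Out: bottleneck 2, flow now 2.
Augment Res→b→f→Out: bottleneck 5, flow now 7.
Augment Res→c→f→Out: bottleneck 7, flow now 14.
Augment Res→c→d→a→e→Out: bottleneck 2, flow now 16. (uses reverse residual edge)
No augmenting path remains; maximum flow = 16.
By max-flow min-cut, the minimum cut capacity equals the max flow.
In the residual graph, reachable from Res: {Res, c, d}.
Min-cut edges: Res→a (2), Res→b (5), c→f (7), d→Out (2); capacity 2 + 5 + 7 + 2 = 16.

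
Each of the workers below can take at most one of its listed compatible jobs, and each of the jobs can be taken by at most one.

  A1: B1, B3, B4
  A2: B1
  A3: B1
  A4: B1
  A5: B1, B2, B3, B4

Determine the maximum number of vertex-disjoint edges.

Unit-capacity flow: source→left, listed edges, right→sink; max matching = max flow.
Augmenting path A1→B1 (+1); matched 1.
Augmenting path A5→B2 (+1); matched 2.
Augmenting path A2→B1→A1→B3 (+1); matched 3.
No augmenting path remains; maximum matching = 3.
König certificate: {A1, A5, B1} is a vertex cover of size 3 (every listed pair touches it), so no matching can be larger.

3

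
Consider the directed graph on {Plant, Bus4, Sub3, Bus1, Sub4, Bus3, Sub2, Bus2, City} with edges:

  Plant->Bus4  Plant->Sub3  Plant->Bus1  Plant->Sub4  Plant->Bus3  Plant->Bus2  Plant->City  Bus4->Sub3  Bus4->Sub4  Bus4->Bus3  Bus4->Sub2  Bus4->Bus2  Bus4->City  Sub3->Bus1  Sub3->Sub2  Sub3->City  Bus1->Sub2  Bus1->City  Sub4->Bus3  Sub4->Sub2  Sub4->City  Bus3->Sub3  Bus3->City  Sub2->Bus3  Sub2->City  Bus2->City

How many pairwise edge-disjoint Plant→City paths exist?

7

Assign every edge capacity 1; by Menger, the answer equals the max flow.
Path Plant→City (+1); total 1.
Path Plant→Bus4→City (+1); total 2.
Path Plant→Sub3→City (+1); total 3.
Path Plant→Bus1→City (+1); total 4.
Path Plant→Sub4→City (+1); total 5.
Path Plant→Bus3→City (+1); total 6.
Path Plant→Bus2→City (+1); total 7.
No residual Plant→City path; max flow = 7.
Certifying cut of size 7: {Plant→Bus1, Plant→Bus2, Plant→Bus3, Plant→Bus4, Plant→City, Plant→Sub3, Plant→Sub4}.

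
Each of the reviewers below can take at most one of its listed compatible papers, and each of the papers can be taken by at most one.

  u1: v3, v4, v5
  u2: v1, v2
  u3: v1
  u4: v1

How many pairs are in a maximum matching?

3

Unit-capacity flow: source→left, listed edges, right→sink; max matching = max flow.
Augmenting path u1→v3 (+1); matched 1.
Augmenting path u2→v1 (+1); matched 2.
Augmenting path u3→v1→u2→v2 (+1); matched 3.
No augmenting path remains; maximum matching = 3.
König certificate: {u1, u2, v1} is a vertex cover of size 3 (every listed pair touches it), so no matching can be larger.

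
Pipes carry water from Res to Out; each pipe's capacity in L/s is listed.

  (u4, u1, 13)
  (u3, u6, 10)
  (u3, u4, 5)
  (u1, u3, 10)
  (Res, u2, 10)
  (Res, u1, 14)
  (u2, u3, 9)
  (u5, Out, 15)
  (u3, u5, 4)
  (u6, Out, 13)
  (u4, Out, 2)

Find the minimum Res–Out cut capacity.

16

Augment Res→u1→u3→u4→Out: bottleneck 2, flow now 2.
Augment Res→u1→u3→u5→Out: bottleneck 4, flow now 6.
Augment Res→u1→u3→u6→Out: bottleneck 4, flow now 10.
Augment Res→u2→u3→u6→Out: bottleneck 6, flow now 16.
No augmenting path remains; maximum flow = 16.
By max-flow min-cut, the minimum cut capacity equals the max flow.
In the residual graph, reachable from Res: {Res, u1, u2, u3, u4}.
Min-cut edges: u3→u5 (4), u3→u6 (10), u4→Out (2); capacity 4 + 10 + 2 = 16.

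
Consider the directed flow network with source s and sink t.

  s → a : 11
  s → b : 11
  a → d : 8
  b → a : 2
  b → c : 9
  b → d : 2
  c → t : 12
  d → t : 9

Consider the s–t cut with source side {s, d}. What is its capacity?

Edges leaving {s, d}: s→a (11), s→b (11), d→t (9).
Cut capacity = 11 + 11 + 9 = 31.

31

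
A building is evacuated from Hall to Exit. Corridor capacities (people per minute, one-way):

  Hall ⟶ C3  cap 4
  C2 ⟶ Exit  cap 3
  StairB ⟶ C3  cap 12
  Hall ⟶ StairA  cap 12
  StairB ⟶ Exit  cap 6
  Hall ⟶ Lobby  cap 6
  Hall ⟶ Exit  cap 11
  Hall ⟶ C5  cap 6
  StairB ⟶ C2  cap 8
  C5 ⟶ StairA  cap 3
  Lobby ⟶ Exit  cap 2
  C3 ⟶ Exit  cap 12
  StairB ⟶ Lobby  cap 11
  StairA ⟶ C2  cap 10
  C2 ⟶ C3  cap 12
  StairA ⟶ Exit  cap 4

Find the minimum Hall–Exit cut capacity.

Augment Hall→Exit: bottleneck 11, flow now 11.
Augment Hall→StairA→Exit: bottleneck 4, flow now 15.
Augment Hall→Lobby→Exit: bottleneck 2, flow now 17.
Augment Hall→C3→Exit: bottleneck 4, flow now 21.
Augment Hall→StairA→C2→Exit: bottleneck 3, flow now 24.
Augment Hall→StairA→C2→C3→Exit: bottleneck 5, flow now 29.
Augment Hall→C5→StairA→C2→C3→Exit: bottleneck 2, flow now 31.
No augmenting path remains; maximum flow = 31.
By max-flow min-cut, the minimum cut capacity equals the max flow.
In the residual graph, reachable from Hall: {Hall, C5, StairA, Lobby}.
Min-cut edges: Hall→C3 (4), Hall→Exit (11), StairA→C2 (10), StairA→Exit (4), Lobby→Exit (2); capacity 4 + 11 + 10 + 4 + 2 = 31.

31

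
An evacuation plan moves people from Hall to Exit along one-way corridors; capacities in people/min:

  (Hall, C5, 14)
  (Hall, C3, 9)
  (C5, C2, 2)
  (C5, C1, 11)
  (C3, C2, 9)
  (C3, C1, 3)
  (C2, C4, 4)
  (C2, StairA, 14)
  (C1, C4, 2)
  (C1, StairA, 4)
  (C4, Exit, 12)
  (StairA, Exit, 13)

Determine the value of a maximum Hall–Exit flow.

Augment Hall→C5→C2→C4→Exit: bottleneck 2, flow now 2.
Augment Hall→C5→C1→C4→Exit: bottleneck 2, flow now 4.
Augment Hall→C5→C1→StairA→Exit: bottleneck 4, flow now 8.
Augment Hall→C3→C2→C4→Exit: bottleneck 2, flow now 10.
Augment Hall→C3→C2→StairA→Exit: bottleneck 7, flow now 17.
No augmenting path remains; maximum flow = 17.
In the residual graph, reachable from Hall: {Hall, C5, C1}.
Min-cut edges: Hall→C3 (9), C5→C2 (2), C1→C4 (2), C1→StairA (4); capacity 9 + 2 + 2 + 4 = 17.
This cut is saturated, so no flow can exceed 17.

17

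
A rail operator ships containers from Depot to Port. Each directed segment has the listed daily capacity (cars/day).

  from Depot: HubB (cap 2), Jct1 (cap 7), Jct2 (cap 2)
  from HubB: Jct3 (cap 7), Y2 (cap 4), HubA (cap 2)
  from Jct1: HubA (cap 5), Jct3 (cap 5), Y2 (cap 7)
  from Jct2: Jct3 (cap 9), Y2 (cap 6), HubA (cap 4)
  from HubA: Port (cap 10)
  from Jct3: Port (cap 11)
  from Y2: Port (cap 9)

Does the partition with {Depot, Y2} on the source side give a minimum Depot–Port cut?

No — its capacity is 20, but the minimum cut has capacity 11.

Given cut capacity: 2 + 7 + 2 + 9 = 20.
Augment Depot→HubB→HubA→Port: bottleneck 2, flow now 2.
Augment Depot→Jct1→HubA→Port: bottleneck 5, flow now 7.
Augment Depot→Jct1→Jct3→Port: bottleneck 2, flow now 9.
Augment Depot→Jct2→HubA→Port: bottleneck 2, flow now 11.
No augmenting path remains; maximum flow = 11.
In the residual graph, reachable from Depot: {Depot}.
Min-cut edges: Depot→HubB (2), Depot→Jct1 (7), Depot→Jct2 (2); capacity 2 + 7 + 2 = 11.
Cut capacity 20 exceeds the max flow 11, so it is not minimum.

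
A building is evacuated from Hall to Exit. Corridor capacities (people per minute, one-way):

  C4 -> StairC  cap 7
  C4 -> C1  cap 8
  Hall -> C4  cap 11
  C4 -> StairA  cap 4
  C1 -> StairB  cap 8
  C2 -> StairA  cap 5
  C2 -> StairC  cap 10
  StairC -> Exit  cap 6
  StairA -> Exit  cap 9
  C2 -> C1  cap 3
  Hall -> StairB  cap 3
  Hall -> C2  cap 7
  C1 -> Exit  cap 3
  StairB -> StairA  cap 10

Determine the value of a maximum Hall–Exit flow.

Augment Hall→C4→StairC→Exit: bottleneck 6, flow now 6.
Augment Hall→C4→StairA→Exit: bottleneck 4, flow now 10.
Augment Hall→C4→C1→Exit: bottleneck 1, flow now 11.
Augment Hall→StairB→StairA→Exit: bottleneck 3, flow now 14.
Augment Hall→C2→StairA→Exit: bottleneck 2, flow now 16.
Augment Hall→C2→C1→Exit: bottleneck 2, flow now 18.
No augmenting path remains; maximum flow = 18.
In the residual graph, reachable from Hall: {Hall, C4, StairB, C2, StairC, StairA, C1}.
Min-cut edges: StairC→Exit (6), StairA→Exit (9), C1→Exit (3); capacity 6 + 9 + 3 = 18.
This cut is saturated, so no flow can exceed 18.

18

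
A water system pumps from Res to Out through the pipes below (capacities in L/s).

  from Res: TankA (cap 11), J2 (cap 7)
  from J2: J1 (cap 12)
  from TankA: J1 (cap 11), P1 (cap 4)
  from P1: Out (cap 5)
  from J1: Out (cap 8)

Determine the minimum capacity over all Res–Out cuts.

Augment Res→J2→J1→Out: bottleneck 7, flow now 7.
Augment Res→TankA→P1→Out: bottleneck 4, flow now 11.
Augment Res→TankA→J1→Out: bottleneck 1, flow now 12.
No augmenting path remains; maximum flow = 12.
By max-flow min-cut, the minimum cut capacity equals the max flow.
In the residual graph, reachable from Res: {Res, J2, TankA, J1}.
Min-cut edges: TankA→P1 (4), J1→Out (8); capacity 4 + 8 = 12.

12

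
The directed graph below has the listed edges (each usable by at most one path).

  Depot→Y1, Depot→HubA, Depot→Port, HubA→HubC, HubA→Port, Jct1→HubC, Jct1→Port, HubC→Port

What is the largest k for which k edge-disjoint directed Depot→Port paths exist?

Assign every edge capacity 1; by Menger, the answer equals the max flow.
Path Depot→Port (+1); total 1.
Path Depot→HubA→Port (+1); total 2.
No residual Depot→Port path; max flow = 2.
Certifying cut of size 2: {Depot→HubA, Depot→Port}.

2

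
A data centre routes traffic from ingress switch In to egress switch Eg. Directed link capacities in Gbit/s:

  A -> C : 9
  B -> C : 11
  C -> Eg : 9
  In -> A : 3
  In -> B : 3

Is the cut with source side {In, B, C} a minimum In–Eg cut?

Given cut capacity: 3 + 9 = 12.
Augment In→A→C→Eg: bottleneck 3, flow now 3.
Augment In→B→C→Eg: bottleneck 3, flow now 6.
No augmenting path remains; maximum flow = 6.
In the residual graph, reachable from In: {In}.
Min-cut edges: In→A (3), In→B (3); capacity 3 + 3 = 6.
Cut capacity 12 exceeds the max flow 6, so it is not minimum.

No — its capacity is 12, but the minimum cut has capacity 6.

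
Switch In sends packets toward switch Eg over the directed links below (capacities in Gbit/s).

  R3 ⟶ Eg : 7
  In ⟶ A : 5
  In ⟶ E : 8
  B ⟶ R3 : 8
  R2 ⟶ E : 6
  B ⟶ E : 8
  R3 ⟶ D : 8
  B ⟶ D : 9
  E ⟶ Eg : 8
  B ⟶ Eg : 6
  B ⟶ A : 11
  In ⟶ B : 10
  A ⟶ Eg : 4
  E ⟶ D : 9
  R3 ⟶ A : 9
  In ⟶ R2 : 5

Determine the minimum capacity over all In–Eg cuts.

22

Augment In→B→Eg: bottleneck 6, flow now 6.
Augment In→A→Eg: bottleneck 4, flow now 10.
Augment In→E→Eg: bottleneck 8, flow now 18.
Augment In→B→R3→Eg: bottleneck 4, flow now 22.
No augmenting path remains; maximum flow = 22.
By max-flow min-cut, the minimum cut capacity equals the max flow.
In the residual graph, reachable from In: {In, R2, A, E, D}.
Min-cut edges: In→B (10), A→Eg (4), E→Eg (8); capacity 10 + 4 + 8 = 22.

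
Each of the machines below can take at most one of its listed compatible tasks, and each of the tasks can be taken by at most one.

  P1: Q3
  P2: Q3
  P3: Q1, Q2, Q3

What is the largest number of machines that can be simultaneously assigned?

2

Unit-capacity flow: source→left, listed edges, right→sink; max matching = max flow.
Augmenting path P1→Q3 (+1); matched 1.
Augmenting path P3→Q1 (+1); matched 2.
No augmenting path remains; maximum matching = 2.
König certificate: {P3, Q3} is a vertex cover of size 2 (every listed pair touches it), so no matching can be larger.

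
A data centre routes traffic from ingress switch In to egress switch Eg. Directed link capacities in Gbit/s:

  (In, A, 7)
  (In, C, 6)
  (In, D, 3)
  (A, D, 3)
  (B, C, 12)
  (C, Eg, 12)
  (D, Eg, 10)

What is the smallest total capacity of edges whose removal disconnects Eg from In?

Augment In→C→Eg: bottleneck 6, flow now 6.
Augment In→D→Eg: bottleneck 3, flow now 9.
Augment In→A→D→Eg: bottleneck 3, flow now 12.
No augmenting path remains; maximum flow = 12.
By max-flow min-cut, the minimum cut capacity equals the max flow.
In the residual graph, reachable from In: {In, A}.
Min-cut edges: In→C (6), In→D (3), A→D (3); capacity 6 + 3 + 3 = 12.

12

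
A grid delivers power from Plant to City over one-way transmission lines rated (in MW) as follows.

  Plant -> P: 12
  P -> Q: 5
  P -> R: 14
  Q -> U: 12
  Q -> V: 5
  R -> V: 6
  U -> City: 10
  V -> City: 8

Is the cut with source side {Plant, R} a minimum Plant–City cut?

Given cut capacity: 12 + 6 = 18.
Augment Plant→P→Q→U→City: bottleneck 5, flow now 5.
Augment Plant→P→R→V→City: bottleneck 6, flow now 11.
No augmenting path remains; maximum flow = 11.
In the residual graph, reachable from Plant: {Plant, P, R}.
Min-cut edges: P→Q (5), R→V (6); capacity 5 + 6 = 11.
Cut capacity 18 exceeds the max flow 11, so it is not minimum.

No — its capacity is 18, but the minimum cut has capacity 11.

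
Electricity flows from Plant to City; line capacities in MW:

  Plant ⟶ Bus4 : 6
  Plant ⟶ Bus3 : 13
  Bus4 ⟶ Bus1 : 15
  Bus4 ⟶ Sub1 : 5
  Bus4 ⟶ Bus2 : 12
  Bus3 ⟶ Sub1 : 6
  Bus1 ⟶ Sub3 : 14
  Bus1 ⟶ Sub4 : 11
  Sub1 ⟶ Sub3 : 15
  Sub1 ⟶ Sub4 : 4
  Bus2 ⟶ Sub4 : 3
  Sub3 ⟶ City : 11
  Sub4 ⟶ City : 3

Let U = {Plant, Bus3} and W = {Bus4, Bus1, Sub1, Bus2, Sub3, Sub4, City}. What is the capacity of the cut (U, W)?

12

Edges leaving {Plant, Bus3}: Plant→Bus4 (6), Bus3→Sub1 (6).
Cut capacity = 6 + 6 = 12.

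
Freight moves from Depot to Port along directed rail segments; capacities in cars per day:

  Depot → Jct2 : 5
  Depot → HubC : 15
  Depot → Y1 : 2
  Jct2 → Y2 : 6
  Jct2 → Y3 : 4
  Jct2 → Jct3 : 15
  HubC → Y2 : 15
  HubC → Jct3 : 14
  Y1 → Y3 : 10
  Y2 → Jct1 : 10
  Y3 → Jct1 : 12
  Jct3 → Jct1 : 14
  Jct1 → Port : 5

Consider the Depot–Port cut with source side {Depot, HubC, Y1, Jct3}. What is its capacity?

44

Edges leaving {Depot, HubC, Y1, Jct3}: Depot→Jct2 (5), HubC→Y2 (15), Y1→Y3 (10), Jct3→Jct1 (14).
Cut capacity = 5 + 15 + 10 + 14 = 44.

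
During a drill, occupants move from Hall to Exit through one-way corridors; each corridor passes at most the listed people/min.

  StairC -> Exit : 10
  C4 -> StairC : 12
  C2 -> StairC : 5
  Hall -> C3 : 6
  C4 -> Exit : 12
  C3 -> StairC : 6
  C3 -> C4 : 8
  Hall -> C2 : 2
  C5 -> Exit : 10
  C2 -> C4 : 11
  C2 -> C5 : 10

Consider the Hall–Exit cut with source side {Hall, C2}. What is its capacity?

32

Edges leaving {Hall, C2}: Hall→C3 (6), C2→C4 (11), C2→StairC (5), C2→C5 (10).
Cut capacity = 6 + 11 + 5 + 10 = 32.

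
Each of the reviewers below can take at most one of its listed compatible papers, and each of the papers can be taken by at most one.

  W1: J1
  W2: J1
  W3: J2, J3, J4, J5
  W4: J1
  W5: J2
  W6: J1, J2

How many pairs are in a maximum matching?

3

Unit-capacity flow: source→left, listed edges, right→sink; max matching = max flow.
Augmenting path W1→J1 (+1); matched 1.
Augmenting path W3→J2 (+1); matched 2.
Augmenting path W5→J2→W3→J3 (+1); matched 3.
No augmenting path remains; maximum matching = 3.
König certificate: {W3, J1, J2} is a vertex cover of size 3 (every listed pair touches it), so no matching can be larger.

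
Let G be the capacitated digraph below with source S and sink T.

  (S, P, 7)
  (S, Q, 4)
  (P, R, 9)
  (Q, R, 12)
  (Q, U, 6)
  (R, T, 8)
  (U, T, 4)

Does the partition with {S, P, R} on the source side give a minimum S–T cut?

Given cut capacity: 4 + 8 = 12.
Augment S→P→R→T: bottleneck 7, flow now 7.
Augment S→Q→R→T: bottleneck 1, flow now 8.
Augment S→Q→U→T: bottleneck 3, flow now 11.
No augmenting path remains; maximum flow = 11.
In the residual graph, reachable from S: {S}.
Min-cut edges: S→P (7), S→Q (4); capacity 7 + 4 = 11.
Cut capacity 12 exceeds the max flow 11, so it is not minimum.

No — its capacity is 12, but the minimum cut has capacity 11.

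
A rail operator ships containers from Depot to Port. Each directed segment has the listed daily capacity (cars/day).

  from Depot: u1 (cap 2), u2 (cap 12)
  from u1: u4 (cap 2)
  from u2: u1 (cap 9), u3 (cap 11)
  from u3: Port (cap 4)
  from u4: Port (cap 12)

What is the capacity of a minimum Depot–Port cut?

6

Augment Depot→u1→u4→Port: bottleneck 2, flow now 2.
Augment Depot→u2→u3→Port: bottleneck 4, flow now 6.
No augmenting path remains; maximum flow = 6.
By max-flow min-cut, the minimum cut capacity equals the max flow.
In the residual graph, reachable from Depot: {Depot, u1, u2, u3}.
Min-cut edges: u1→u4 (2), u3→Port (4); capacity 2 + 4 = 6.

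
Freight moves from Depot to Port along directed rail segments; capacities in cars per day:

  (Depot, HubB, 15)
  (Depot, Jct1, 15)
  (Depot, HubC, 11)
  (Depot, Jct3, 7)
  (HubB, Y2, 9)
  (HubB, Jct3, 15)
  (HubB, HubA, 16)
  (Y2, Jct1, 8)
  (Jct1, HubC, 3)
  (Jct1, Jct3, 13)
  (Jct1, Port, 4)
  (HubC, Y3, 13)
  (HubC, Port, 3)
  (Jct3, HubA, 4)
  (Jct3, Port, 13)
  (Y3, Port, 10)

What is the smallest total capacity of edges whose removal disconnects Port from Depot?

Augment Depot→Jct1→Port: bottleneck 4, flow now 4.
Augment Depot→HubC→Port: bottleneck 3, flow now 7.
Augment Depot→Jct3→Port: bottleneck 7, flow now 14.
Augment Depot→HubB→Jct3→Port: bottleneck 6, flow now 20.
Augment Depot→HubC→Y3→Port: bottleneck 8, flow now 28.
Augment Depot→Jct1→HubC→Y3→Port: bottleneck 2, flow now 30.
No augmenting path remains; maximum flow = 30.
By max-flow min-cut, the minimum cut capacity equals the max flow.
In the residual graph, reachable from Depot: {Depot, HubB, Y2, Jct1, HubC, Jct3, Y3, HubA}.
Min-cut edges: Jct1→Port (4), HubC→Port (3), Jct3→Port (13), Y3→Port (10); capacity 4 + 3 + 13 + 10 = 30.

30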